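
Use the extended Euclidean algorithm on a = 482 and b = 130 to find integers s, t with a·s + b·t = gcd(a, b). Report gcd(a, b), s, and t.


Euclidean algorithm on (482, 130) — divide until remainder is 0:
  482 = 3 · 130 + 92
  130 = 1 · 92 + 38
  92 = 2 · 38 + 16
  38 = 2 · 16 + 6
  16 = 2 · 6 + 4
  6 = 1 · 4 + 2
  4 = 2 · 2 + 0
gcd(482, 130) = 2.
Track Bezout coefficients alongside the remainders: start with r₀ = 482 = a·1 + b·0 (s = 1, t = 0) and r₁ = 130 = a·0 + b·1 (s = 0, t = 1); each new remainder r_{k+1} = r_{k-1} − q_k·r_k inherits s_{k+1} = s_{k-1} − q_k·s_k, t_{k+1} = t_{k-1} − q_k·t_k, so r_k = a·s_k + b·t_k at every step:
  q = 3: r = 92, s = 1 − 3·0 = 1, t = 0 − 3·1 = -3  (check: 482·1 + 130·(-3) = 92)
  q = 1: r = 38, s = 0 − 1·1 = -1, t = 1 − 1·(-3) = 4  (check: 482·(-1) + 130·4 = 38)
  q = 2: r = 16, s = 1 − 2·(-1) = 3, t = -3 − 2·4 = -11  (check: 482·3 + 130·(-11) = 16)
  q = 2: r = 6, s = -1 − 2·3 = -7, t = 4 − 2·(-11) = 26  (check: 482·(-7) + 130·26 = 6)
  q = 2: r = 4, s = 3 − 2·(-7) = 17, t = -11 − 2·26 = -63  (check: 482·17 + 130·(-63) = 4)
  q = 1: r = 2, s = -7 − 1·17 = -24, t = 26 − 1·(-63) = 89  (check: 482·(-24) + 130·89 = 2)
The row with r = 2 (the gcd) gives the Bezout coefficients s = -24, t = 89.
Result: 482 · (-24) + 130 · (89) = 2.

gcd(482, 130) = 2; s = -24, t = 89 (check: 482·(-24) + 130·89 = 2).


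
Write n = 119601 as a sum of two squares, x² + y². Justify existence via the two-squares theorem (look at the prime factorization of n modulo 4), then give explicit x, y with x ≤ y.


Step 1: Factor n = 119601 = 3^2 · 97 · 137.
Step 2: Check the mod-4 condition on each prime factor: 3 ≡ 3 (mod 4), exponent 2 (must be even); 97 ≡ 1 (mod 4), exponent 1; 137 ≡ 1 (mod 4), exponent 1.
All primes ≡ 3 (mod 4) appear to even exponent (or don't appear), so by the two-squares theorem n IS expressible as a sum of two squares.
Step 3: Build a representation. Group n = k² · m with k = 3 and m = 97 · 137 = 13289 (a product of primes ≡ 1 (mod 4)); a representation of m scales to one of n via (k·x)² + (k·y)² = k²(x² + y²). Each prime p ≡ 1 (mod 4) is itself a sum of two squares; find a² by testing p − a² for a perfect square:
  97: 97 − 1² = 96, 97 − 2² = 93, 97 − 3² = 88, 97 − 4² = 81 = 9² ⇒ 97 = 4² + 9².
  137: 137 − 1² = 136, 137 − 2² = 133, 137 − 3² = 128, 137 − 4² = 121 = 11² ⇒ 137 = 4² + 11².
  Combine using the Brahmagupta–Fibonacci identity (a² + b²)(c² + d²) = (ac − bd)² + (ad + bc)² = (ac + bd)² + (ad − bc)²:
  97 · 137 = 13289: from (4² + 9²)(4² + 11²), take (4·4 − 9·11, 4·11 + 9·4) = (16 − 99, 44 + 36) = (-83, 80); dropping signs (only squares matter) gives (83, 80); check 83² + 80² = 6889 + 6400 = 13289 ✓.
  Scale by k = 3: (3·83, 3·80) = (249, 240).
Step 4: Order so x ≤ y and verify: 240² + 249² = 57600 + 62001 = 119601 = n. ✓

n = 119601 = 240² + 249² (one valid representation with x ≤ y).


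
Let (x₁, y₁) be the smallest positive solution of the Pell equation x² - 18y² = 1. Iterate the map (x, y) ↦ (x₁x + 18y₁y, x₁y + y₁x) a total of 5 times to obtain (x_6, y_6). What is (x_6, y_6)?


Step 1: Find the fundamental solution (x₁, y₁) of x² - 18y² = 1.
  Expand √18 as a continued fraction. a₀ = ⌊√18⌋ = 4; iterate m_{k+1} = d_k·a_k − m_k, d_{k+1} = (18 − m_{k+1}²)/d_k, a_{k+1} = ⌊(a₀ + m_{k+1})/d_{k+1}⌋ (starting m₀ = 0, d₀ = 1), with convergents p_k = a_k·p_{k-1} + p_{k-2}, q_k = a_k·q_{k-1} + q_{k-2} (p₋₁ = 1, q₋₁ = 0):
  k = 0: a₀ = 4; p₀/q₀ = 4/1; p₀² − 18·q₀² = 16 − 18 = -2.
  k = 1: m = 4, d = 2, a = ⌊(4 + 4)/2⌋ = 4; p/q = (4·4 + 1)/(4·1 + 0) = 17/4; p² − 18·q² = 289 − 288 = 1.
  The first convergent with p² − 18·q² = 1 gives the fundamental solution (x₁, y₁) = (17, 4).
Step 2: Apply the recurrence (x_{n+1}, y_{n+1}) = (x₁x_n + 18y₁y_n, x₁y_n + y₁x_n) repeatedly.
  From (x_1, y_1) = (17, 4): x_2 = 17·17 + 18·4·4 = 577; y_2 = 17·4 + 4·17 = 136.
  From (x_2, y_2) = (577, 136): x_3 = 17·577 + 18·4·136 = 19601; y_3 = 17·136 + 4·577 = 4620.
  From (x_3, y_3) = (19601, 4620): x_4 = 17·19601 + 18·4·4620 = 665857; y_4 = 17·4620 + 4·19601 = 156944.
  From (x_4, y_4) = (665857, 156944): x_5 = 17·665857 + 18·4·156944 = 22619537; y_5 = 17·156944 + 4·665857 = 5331476.
  From (x_5, y_5) = (22619537, 5331476): x_6 = 17·22619537 + 18·4·5331476 = 768398401; y_6 = 17·5331476 + 4·22619537 = 181113240.
Step 3: Verify x_6² - 18·y_6² = 590436102659356801 - 590436102659356800 = 1 (should be 1). ✓

(x_1, y_1) = (17, 4); (x_6, y_6) = (768398401, 181113240).


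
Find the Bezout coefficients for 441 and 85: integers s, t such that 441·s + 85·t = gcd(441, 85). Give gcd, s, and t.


Euclidean algorithm on (441, 85) — divide until remainder is 0:
  441 = 5 · 85 + 16
  85 = 5 · 16 + 5
  16 = 3 · 5 + 1
  5 = 5 · 1 + 0
gcd(441, 85) = 1.
Track Bezout coefficients alongside the remainders: start with r₀ = 441 = a·1 + b·0 (s = 1, t = 0) and r₁ = 85 = a·0 + b·1 (s = 0, t = 1); each new remainder r_{k+1} = r_{k-1} − q_k·r_k inherits s_{k+1} = s_{k-1} − q_k·s_k, t_{k+1} = t_{k-1} − q_k·t_k, so r_k = a·s_k + b·t_k at every step:
  q = 5: r = 16, s = 1 − 5·0 = 1, t = 0 − 5·1 = -5  (check: 441·1 + 85·(-5) = 16)
  q = 5: r = 5, s = 0 − 5·1 = -5, t = 1 − 5·(-5) = 26  (check: 441·(-5) + 85·26 = 5)
  q = 3: r = 1, s = 1 − 3·(-5) = 16, t = -5 − 3·26 = -83  (check: 441·16 + 85·(-83) = 1)
The row with r = 1 (the gcd) gives the Bezout coefficients s = 16, t = -83.
Result: 441 · (16) + 85 · (-83) = 1.

gcd(441, 85) = 1; s = 16, t = -83 (check: 441·16 + 85·(-83) = 1).


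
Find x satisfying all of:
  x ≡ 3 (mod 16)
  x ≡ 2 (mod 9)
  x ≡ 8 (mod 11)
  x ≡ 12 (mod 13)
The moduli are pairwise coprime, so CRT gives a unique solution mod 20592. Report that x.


Product of moduli M = 16 · 9 · 11 · 13 = 20592.
Merge one congruence at a time:
  Start: x ≡ 3 (mod 16).
  Combine with x ≡ 2 (mod 9); new modulus lcm = 144.
    Write x = 3 + 16·t and substitute into x ≡ 2 (mod 9): 16·t ≡ 2 − 3 = -1 (mod 9).
    Reduce coefficients mod 9: 7·t ≡ 8 (mod 9).
    The inverse of 7 mod 9 is 4 (since 7·4 = 28 = 3·9 + 1), so t ≡ 4·8 = 32 ≡ 5 (mod 9).
    Then x = 3 + 16·5 = 83, valid modulo lcm(16, 9) = 144: x ≡ 83 (mod 144).
  Combine with x ≡ 8 (mod 11); new modulus lcm = 1584.
    Write x = 83 + 144·t and substitute into x ≡ 8 (mod 11): 144·t ≡ 8 − 83 = -75 (mod 11).
    Reduce coefficients mod 11: 1·t ≡ 2 (mod 11).
    So t ≡ 2 (mod 11).
    Then x = 83 + 144·2 = 371, valid modulo lcm(144, 11) = 1584: x ≡ 371 (mod 1584).
  Combine with x ≡ 12 (mod 13); new modulus lcm = 20592.
    Write x = 371 + 1584·t and substitute into x ≡ 12 (mod 13): 1584·t ≡ 12 − 371 = -359 (mod 13).
    Reduce coefficients mod 13: 11·t ≡ 5 (mod 13).
    The inverse of 11 mod 13 is 6 (since 11·6 = 66 = 5·13 + 1), so t ≡ 6·5 = 30 ≡ 4 (mod 13).
    Then x = 371 + 1584·4 = 6707, valid modulo lcm(1584, 13) = 20592: x ≡ 6707 (mod 20592).
Verify against each original: 6707 mod 16 = 3, 6707 mod 9 = 2, 6707 mod 11 = 8, 6707 mod 13 = 12.

x ≡ 6707 (mod 20592).


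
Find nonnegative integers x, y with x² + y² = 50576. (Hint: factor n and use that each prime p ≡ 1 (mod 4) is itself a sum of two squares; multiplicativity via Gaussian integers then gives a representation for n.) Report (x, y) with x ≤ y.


Step 1: Factor n = 50576 = 2^4 · 29 · 109.
Step 2: Check the mod-4 condition on each prime factor: 2 = 2 (special); 29 ≡ 1 (mod 4), exponent 1; 109 ≡ 1 (mod 4), exponent 1.
All primes ≡ 3 (mod 4) appear to even exponent (or don't appear), so by the two-squares theorem n IS expressible as a sum of two squares.
Step 3: Build a representation. Group n = k² · m with k = 4 and m = 29 · 109 = 3161 (a product of primes ≡ 1 (mod 4)); a representation of m scales to one of n via (k·x)² + (k·y)² = k²(x² + y²). Each prime p ≡ 1 (mod 4) is itself a sum of two squares; find a² by testing p − a² for a perfect square:
  29: 29 − 1² = 28, 29 − 2² = 25 = 5² ⇒ 29 = 2² + 5².
  109: 109 − 1² = 108, 109 − 2² = 105, 109 − 3² = 100 = 10² ⇒ 109 = 3² + 10².
  Combine using the Brahmagupta–Fibonacci identity (a² + b²)(c² + d²) = (ac − bd)² + (ad + bc)² = (ac + bd)² + (ad − bc)²:
  29 · 109 = 3161: from (2² + 5²)(3² + 10²), take (2·3 − 5·10, 2·10 + 5·3) = (6 − 50, 20 + 15) = (-44, 35); dropping signs (only squares matter) gives (44, 35); check 44² + 35² = 1936 + 1225 = 3161 ✓.
  Scale by k = 4: (4·44, 4·35) = (176, 140).
Step 4: Order so x ≤ y and verify: 140² + 176² = 19600 + 30976 = 50576 = n. ✓

n = 50576 = 140² + 176² (one valid representation with x ≤ y).


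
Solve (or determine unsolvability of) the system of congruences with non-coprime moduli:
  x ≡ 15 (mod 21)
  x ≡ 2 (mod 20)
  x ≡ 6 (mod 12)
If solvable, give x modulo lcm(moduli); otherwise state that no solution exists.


Moduli 21, 20, 12 are not pairwise coprime, so CRT works modulo lcm(m_i) when all pairwise compatibility conditions hold.
Pairwise compatibility: gcd(m_i, m_j) must divide a_i - a_j for every pair.
Merge one congruence at a time:
  Start: x ≡ 15 (mod 21).
  Combine with x ≡ 2 (mod 20): gcd(21, 20) = 1; 2 - 15 = -13, which IS divisible by 1, so compatible.
    Write x = 15 + 21·t and substitute into x ≡ 2 (mod 20): 21·t ≡ 2 − 15 = -13 (mod 20).
    Reduce coefficients mod 20: 1·t ≡ 7 (mod 20).
    So t ≡ 7 (mod 20).
    Then x = 15 + 21·7 = 162, valid modulo lcm(21, 20) = 420: x ≡ 162 (mod 420).
  Combine with x ≡ 6 (mod 12): gcd(420, 12) = 12; 6 - 162 = -156, which IS divisible by 12, so compatible.
    Write x = 162 + 420·t and substitute into x ≡ 6 (mod 12): 420·t ≡ 6 − 162 = -156 (mod 12).
    Divide the congruence (and modulus) by g = 12: 35·t ≡ -13 (mod 1).
    Modulo 1 every t works; take t = 0.
    Then x = 162 + 420·0 = 162, valid modulo lcm(420, 12) = 420: x ≡ 162 (mod 420).
Verify: 162 mod 21 = 15, 162 mod 20 = 2, 162 mod 12 = 6.

x ≡ 162 (mod 420).


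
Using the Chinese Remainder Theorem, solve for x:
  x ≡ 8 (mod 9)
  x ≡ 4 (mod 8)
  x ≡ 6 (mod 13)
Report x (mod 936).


Moduli 9, 8, 13 are pairwise coprime; by CRT there is a unique solution modulo M = 9 · 8 · 13 = 936.
Solve pairwise, accumulating the modulus:
  Start with x ≡ 8 (mod 9).
  Combine with x ≡ 4 (mod 8): since gcd(9, 8) = 1, we get a unique residue mod 72.
    Write x = 8 + 9·t and substitute into x ≡ 4 (mod 8): 9·t ≡ 4 − 8 = -4 (mod 8).
    Reduce coefficients mod 8: 1·t ≡ 4 (mod 8).
    So t ≡ 4 (mod 8).
    Then x = 8 + 9·4 = 44, valid modulo lcm(9, 8) = 72: x ≡ 44 (mod 72).
  Combine with x ≡ 6 (mod 13): since gcd(72, 13) = 1, we get a unique residue mod 936.
    Write x = 44 + 72·t and substitute into x ≡ 6 (mod 13): 72·t ≡ 6 − 44 = -38 (mod 13).
    Reduce coefficients mod 13: 7·t ≡ 1 (mod 13).
    The inverse of 7 mod 13 is 2 (since 7·2 = 14 = 1·13 + 1), so t ≡ 2·1 = 2 ≡ 2 (mod 13).
    Then x = 44 + 72·2 = 188, valid modulo lcm(72, 13) = 936: x ≡ 188 (mod 936).
Verify: 188 mod 9 = 8 ✓, 188 mod 8 = 4 ✓, 188 mod 13 = 6 ✓.

x ≡ 188 (mod 936).


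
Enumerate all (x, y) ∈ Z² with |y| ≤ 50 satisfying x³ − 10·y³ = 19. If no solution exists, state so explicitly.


The equation is x³ - 10y³ = 19. For fixed y, x³ = 10·y³ + 19, so a solution requires the RHS to be a perfect cube.
Strategy: iterate y from -50 to 50, compute RHS = 10·y³ + 19, and check whether it is a (positive or negative) perfect cube.
Check small values of y:
  y = 0: RHS = 19 is not a perfect cube.
  y = 1: RHS = 29 is not a perfect cube.
  y = -1: RHS = 9 is not a perfect cube.
  y = 2: RHS = 99 is not a perfect cube.
  y = -2: RHS = -61 is not a perfect cube.
  y = 3: RHS = 289 is not a perfect cube.
  y = -3: RHS = -251 is not a perfect cube.
Continuing the search up to |y| = 50 finds no solutions either.
No (x, y) in the scanned range satisfies the equation.

No integer solutions with |y| ≤ 50.


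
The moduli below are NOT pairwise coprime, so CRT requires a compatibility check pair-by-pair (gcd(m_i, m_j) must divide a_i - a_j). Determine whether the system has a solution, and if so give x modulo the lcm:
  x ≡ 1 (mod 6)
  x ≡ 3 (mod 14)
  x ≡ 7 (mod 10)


Moduli 6, 14, 10 are not pairwise coprime, so CRT works modulo lcm(m_i) when all pairwise compatibility conditions hold.
Pairwise compatibility: gcd(m_i, m_j) must divide a_i - a_j for every pair.
Merge one congruence at a time:
  Start: x ≡ 1 (mod 6).
  Combine with x ≡ 3 (mod 14): gcd(6, 14) = 2; 3 - 1 = 2, which IS divisible by 2, so compatible.
    Write x = 1 + 6·t and substitute into x ≡ 3 (mod 14): 6·t ≡ 3 − 1 = 2 (mod 14).
    Divide the congruence (and modulus) by g = 2: 3·t ≡ 1 (mod 7).
    The inverse of 3 mod 7 is 5 (since 3·5 = 15 = 2·7 + 1), so t ≡ 5·1 = 5 ≡ 5 (mod 7).
    Then x = 1 + 6·5 = 31, valid modulo lcm(6, 14) = 42: x ≡ 31 (mod 42).
  Combine with x ≡ 7 (mod 10): gcd(42, 10) = 2; 7 - 31 = -24, which IS divisible by 2, so compatible.
    Write x = 31 + 42·t and substitute into x ≡ 7 (mod 10): 42·t ≡ 7 − 31 = -24 (mod 10).
    Divide the congruence (and modulus) by g = 2: 21·t ≡ -12 (mod 5).
    Reduce coefficients mod 5: 1·t ≡ 3 (mod 5).
    So t ≡ 3 (mod 5).
    Then x = 31 + 42·3 = 157, valid modulo lcm(42, 10) = 210: x ≡ 157 (mod 210).
Verify: 157 mod 6 = 1, 157 mod 14 = 3, 157 mod 10 = 7.

x ≡ 157 (mod 210).


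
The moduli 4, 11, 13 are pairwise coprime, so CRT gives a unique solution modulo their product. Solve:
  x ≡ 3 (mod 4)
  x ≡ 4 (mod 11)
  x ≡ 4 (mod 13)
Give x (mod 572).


Moduli 4, 11, 13 are pairwise coprime; by CRT there is a unique solution modulo M = 4 · 11 · 13 = 572.
Solve pairwise, accumulating the modulus:
  Start with x ≡ 3 (mod 4).
  Combine with x ≡ 4 (mod 11): since gcd(4, 11) = 1, we get a unique residue mod 44.
    Write x = 3 + 4·t and substitute into x ≡ 4 (mod 11): 4·t ≡ 4 − 3 = 1 (mod 11).
    The inverse of 4 mod 11 is 3 (since 4·3 = 12 = 1·11 + 1), so t ≡ 3·1 = 3 ≡ 3 (mod 11).
    Then x = 3 + 4·3 = 15, valid modulo lcm(4, 11) = 44: x ≡ 15 (mod 44).
  Combine with x ≡ 4 (mod 13): since gcd(44, 13) = 1, we get a unique residue mod 572.
    Write x = 15 + 44·t and substitute into x ≡ 4 (mod 13): 44·t ≡ 4 − 15 = -11 (mod 13).
    Reduce coefficients mod 13: 5·t ≡ 2 (mod 13).
    The inverse of 5 mod 13 is 8 (since 5·8 = 40 = 3·13 + 1), so t ≡ 8·2 = 16 ≡ 3 (mod 13).
    Then x = 15 + 44·3 = 147, valid modulo lcm(44, 13) = 572: x ≡ 147 (mod 572).
Verify: 147 mod 4 = 3 ✓, 147 mod 11 = 4 ✓, 147 mod 13 = 4 ✓.

x ≡ 147 (mod 572).


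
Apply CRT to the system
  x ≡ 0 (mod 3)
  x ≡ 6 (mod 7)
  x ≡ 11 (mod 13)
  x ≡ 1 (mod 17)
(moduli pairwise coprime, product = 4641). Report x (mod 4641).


Product of moduli M = 3 · 7 · 13 · 17 = 4641.
Merge one congruence at a time:
  Start: x ≡ 0 (mod 3).
  Combine with x ≡ 6 (mod 7); new modulus lcm = 21.
    Write x = 0 + 3·t and substitute into x ≡ 6 (mod 7): 3·t ≡ 6 − 0 = 6 (mod 7).
    The inverse of 3 mod 7 is 5 (since 3·5 = 15 = 2·7 + 1), so t ≡ 5·6 = 30 ≡ 2 (mod 7).
    Then x = 0 + 3·2 = 6, valid modulo lcm(3, 7) = 21: x ≡ 6 (mod 21).
  Combine with x ≡ 11 (mod 13); new modulus lcm = 273.
    Write x = 6 + 21·t and substitute into x ≡ 11 (mod 13): 21·t ≡ 11 − 6 = 5 (mod 13).
    Reduce coefficients mod 13: 8·t ≡ 5 (mod 13).
    The inverse of 8 mod 13 is 5 (since 8·5 = 40 = 3·13 + 1), so t ≡ 5·5 = 25 ≡ 12 (mod 13).
    Then x = 6 + 21·12 = 258, valid modulo lcm(21, 13) = 273: x ≡ 258 (mod 273).
  Combine with x ≡ 1 (mod 17); new modulus lcm = 4641.
    Write x = 258 + 273·t and substitute into x ≡ 1 (mod 17): 273·t ≡ 1 − 258 = -257 (mod 17).
    Reduce coefficients mod 17: 1·t ≡ 15 (mod 17).
    So t ≡ 15 (mod 17).
    Then x = 258 + 273·15 = 4353, valid modulo lcm(273, 17) = 4641: x ≡ 4353 (mod 4641).
Verify against each original: 4353 mod 3 = 0, 4353 mod 7 = 6, 4353 mod 13 = 11, 4353 mod 17 = 1.

x ≡ 4353 (mod 4641).


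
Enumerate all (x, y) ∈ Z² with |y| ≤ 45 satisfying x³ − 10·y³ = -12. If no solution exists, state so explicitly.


The equation is x³ - 10y³ = -12. For fixed y, x³ = 10·y³ − 12, so a solution requires the RHS to be a perfect cube.
Strategy: iterate y from -45 to 45, compute RHS = 10·y³ − 12, and check whether it is a (positive or negative) perfect cube.
Check small values of y:
  y = 0: RHS = -12 is not a perfect cube.
  y = 1: RHS = -2 is not a perfect cube.
  y = -1: RHS = -22 is not a perfect cube.
  y = 2: RHS = 68 is not a perfect cube.
  y = -2: RHS = -92 is not a perfect cube.
  y = 3: RHS = 258 is not a perfect cube.
  y = -3: RHS = -282 is not a perfect cube.
Continuing the search up to |y| = 45 finds no solutions either.
No (x, y) in the scanned range satisfies the equation.

No integer solutions with |y| ≤ 45.


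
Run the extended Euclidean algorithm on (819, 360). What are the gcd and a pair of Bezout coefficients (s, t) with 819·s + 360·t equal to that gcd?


Euclidean algorithm on (819, 360) — divide until remainder is 0:
  819 = 2 · 360 + 99
  360 = 3 · 99 + 63
  99 = 1 · 63 + 36
  63 = 1 · 36 + 27
  36 = 1 · 27 + 9
  27 = 3 · 9 + 0
gcd(819, 360) = 9.
Track Bezout coefficients alongside the remainders: start with r₀ = 819 = a·1 + b·0 (s = 1, t = 0) and r₁ = 360 = a·0 + b·1 (s = 0, t = 1); each new remainder r_{k+1} = r_{k-1} − q_k·r_k inherits s_{k+1} = s_{k-1} − q_k·s_k, t_{k+1} = t_{k-1} − q_k·t_k, so r_k = a·s_k + b·t_k at every step:
  q = 2: r = 99, s = 1 − 2·0 = 1, t = 0 − 2·1 = -2  (check: 819·1 + 360·(-2) = 99)
  q = 3: r = 63, s = 0 − 3·1 = -3, t = 1 − 3·(-2) = 7  (check: 819·(-3) + 360·7 = 63)
  q = 1: r = 36, s = 1 − 1·(-3) = 4, t = -2 − 1·7 = -9  (check: 819·4 + 360·(-9) = 36)
  q = 1: r = 27, s = -3 − 1·4 = -7, t = 7 − 1·(-9) = 16  (check: 819·(-7) + 360·16 = 27)
  q = 1: r = 9, s = 4 − 1·(-7) = 11, t = -9 − 1·16 = -25  (check: 819·11 + 360·(-25) = 9)
The row with r = 9 (the gcd) gives the Bezout coefficients s = 11, t = -25.
Result: 819 · (11) + 360 · (-25) = 9.

gcd(819, 360) = 9; s = 11, t = -25 (check: 819·11 + 360·(-25) = 9).


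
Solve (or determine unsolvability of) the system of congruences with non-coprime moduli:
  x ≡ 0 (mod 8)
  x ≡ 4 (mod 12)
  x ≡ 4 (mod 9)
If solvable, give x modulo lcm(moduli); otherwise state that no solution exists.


Moduli 8, 12, 9 are not pairwise coprime, so CRT works modulo lcm(m_i) when all pairwise compatibility conditions hold.
Pairwise compatibility: gcd(m_i, m_j) must divide a_i - a_j for every pair.
Merge one congruence at a time:
  Start: x ≡ 0 (mod 8).
  Combine with x ≡ 4 (mod 12): gcd(8, 12) = 4; 4 - 0 = 4, which IS divisible by 4, so compatible.
    Write x = 0 + 8·t and substitute into x ≡ 4 (mod 12): 8·t ≡ 4 − 0 = 4 (mod 12).
    Divide the congruence (and modulus) by g = 4: 2·t ≡ 1 (mod 3).
    The inverse of 2 mod 3 is 2 (since 2·2 = 4 = 1·3 + 1), so t ≡ 2·1 = 2 ≡ 2 (mod 3).
    Then x = 0 + 8·2 = 16, valid modulo lcm(8, 12) = 24: x ≡ 16 (mod 24).
  Combine with x ≡ 4 (mod 9): gcd(24, 9) = 3; 4 - 16 = -12, which IS divisible by 3, so compatible.
    Write x = 16 + 24·t and substitute into x ≡ 4 (mod 9): 24·t ≡ 4 − 16 = -12 (mod 9).
    Divide the congruence (and modulus) by g = 3: 8·t ≡ -4 (mod 3).
    Reduce coefficients mod 3: 2·t ≡ 2 (mod 3).
    The inverse of 2 mod 3 is 2 (since 2·2 = 4 = 1·3 + 1), so t ≡ 2·2 = 4 ≡ 1 (mod 3).
    Then x = 16 + 24·1 = 40, valid modulo lcm(24, 9) = 72: x ≡ 40 (mod 72).
Verify: 40 mod 8 = 0, 40 mod 12 = 4, 40 mod 9 = 4.

x ≡ 40 (mod 72).


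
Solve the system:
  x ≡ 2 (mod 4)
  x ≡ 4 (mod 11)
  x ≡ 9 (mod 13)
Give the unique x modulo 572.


Moduli 4, 11, 13 are pairwise coprime; by CRT there is a unique solution modulo M = 4 · 11 · 13 = 572.
Solve pairwise, accumulating the modulus:
  Start with x ≡ 2 (mod 4).
  Combine with x ≡ 4 (mod 11): since gcd(4, 11) = 1, we get a unique residue mod 44.
    Write x = 2 + 4·t and substitute into x ≡ 4 (mod 11): 4·t ≡ 4 − 2 = 2 (mod 11).
    The inverse of 4 mod 11 is 3 (since 4·3 = 12 = 1·11 + 1), so t ≡ 3·2 = 6 ≡ 6 (mod 11).
    Then x = 2 + 4·6 = 26, valid modulo lcm(4, 11) = 44: x ≡ 26 (mod 44).
  Combine with x ≡ 9 (mod 13): since gcd(44, 13) = 1, we get a unique residue mod 572.
    Write x = 26 + 44·t and substitute into x ≡ 9 (mod 13): 44·t ≡ 9 − 26 = -17 (mod 13).
    Reduce coefficients mod 13: 5·t ≡ 9 (mod 13).
    The inverse of 5 mod 13 is 8 (since 5·8 = 40 = 3·13 + 1), so t ≡ 8·9 = 72 ≡ 7 (mod 13).
    Then x = 26 + 44·7 = 334, valid modulo lcm(44, 13) = 572: x ≡ 334 (mod 572).
Verify: 334 mod 4 = 2 ✓, 334 mod 11 = 4 ✓, 334 mod 13 = 9 ✓.

x ≡ 334 (mod 572).


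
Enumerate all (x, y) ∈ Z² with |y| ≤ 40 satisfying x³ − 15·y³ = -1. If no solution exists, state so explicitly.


The equation is x³ - 15y³ = -1. For fixed y, x³ = 15·y³ − 1, so a solution requires the RHS to be a perfect cube.
Strategy: iterate y from -40 to 40, compute RHS = 15·y³ − 1, and check whether it is a (positive or negative) perfect cube.
Check small values of y:
  y = 0: RHS = -1 = (-1)³ ⇒ x = -1 works.
  y = 1: RHS = 14 is not a perfect cube.
  y = -1: RHS = -16 is not a perfect cube.
  y = 2: RHS = 119 is not a perfect cube.
  y = -2: RHS = -121 is not a perfect cube.
  y = 3: RHS = 404 is not a perfect cube.
  y = -3: RHS = -406 is not a perfect cube.
Continuing the search up to |y| = 40 finds no further solutions beyond those listed.
Collected solutions: (-1, 0).

Solutions (with |y| ≤ 40): (-1, 0).


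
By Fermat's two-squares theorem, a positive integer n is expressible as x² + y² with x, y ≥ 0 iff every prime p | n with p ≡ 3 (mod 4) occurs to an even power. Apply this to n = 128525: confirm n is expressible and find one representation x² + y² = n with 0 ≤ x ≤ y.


Step 1: Factor n = 128525 = 5^2 · 53 · 97.
Step 2: Check the mod-4 condition on each prime factor: 5 ≡ 1 (mod 4), exponent 2; 53 ≡ 1 (mod 4), exponent 1; 97 ≡ 1 (mod 4), exponent 1.
All primes ≡ 3 (mod 4) appear to even exponent (or don't appear), so by the two-squares theorem n IS expressible as a sum of two squares.
Step 3: Build a representation. Group n = k² · m with k = 5 and m = 53 · 97 = 5141 (a product of primes ≡ 1 (mod 4)); a representation of m scales to one of n via (k·x)² + (k·y)² = k²(x² + y²). Each prime p ≡ 1 (mod 4) is itself a sum of two squares; find a² by testing p − a² for a perfect square:
  53: 53 − 1² = 52, 53 − 2² = 49 = 7² ⇒ 53 = 2² + 7².
  97: 97 − 1² = 96, 97 − 2² = 93, 97 − 3² = 88, 97 − 4² = 81 = 9² ⇒ 97 = 4² + 9².
  Combine using the Brahmagupta–Fibonacci identity (a² + b²)(c² + d²) = (ac − bd)² + (ad + bc)² = (ac + bd)² + (ad − bc)²:
  53 · 97 = 5141: from (2² + 7²)(4² + 9²), take (2·4 − 7·9, 2·9 + 7·4) = (8 − 63, 18 + 28) = (-55, 46); dropping signs (only squares matter) gives (55, 46); check 55² + 46² = 3025 + 2116 = 5141 ✓.
  Scale by k = 5: (5·55, 5·46) = (275, 230).
Step 4: Order so x ≤ y and verify: 230² + 275² = 52900 + 75625 = 128525 = n. ✓

n = 128525 = 230² + 275² (one valid representation with x ≤ y).


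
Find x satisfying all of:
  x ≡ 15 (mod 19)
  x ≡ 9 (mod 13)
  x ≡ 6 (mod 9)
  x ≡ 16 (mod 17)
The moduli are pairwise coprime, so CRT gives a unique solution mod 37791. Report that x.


Product of moduli M = 19 · 13 · 9 · 17 = 37791.
Merge one congruence at a time:
  Start: x ≡ 15 (mod 19).
  Combine with x ≡ 9 (mod 13); new modulus lcm = 247.
    Write x = 15 + 19·t and substitute into x ≡ 9 (mod 13): 19·t ≡ 9 − 15 = -6 (mod 13).
    Reduce coefficients mod 13: 6·t ≡ 7 (mod 13).
    The inverse of 6 mod 13 is 11 (since 6·11 = 66 = 5·13 + 1), so t ≡ 11·7 = 77 ≡ 12 (mod 13).
    Then x = 15 + 19·12 = 243, valid modulo lcm(19, 13) = 247: x ≡ 243 (mod 247).
  Combine with x ≡ 6 (mod 9); new modulus lcm = 2223.
    Write x = 243 + 247·t and substitute into x ≡ 6 (mod 9): 247·t ≡ 6 − 243 = -237 (mod 9).
    Reduce coefficients mod 9: 4·t ≡ 6 (mod 9).
    The inverse of 4 mod 9 is 7 (since 4·7 = 28 = 3·9 + 1), so t ≡ 7·6 = 42 ≡ 6 (mod 9).
    Then x = 243 + 247·6 = 1725, valid modulo lcm(247, 9) = 2223: x ≡ 1725 (mod 2223).
  Combine with x ≡ 16 (mod 17); new modulus lcm = 37791.
    Write x = 1725 + 2223·t and substitute into x ≡ 16 (mod 17): 2223·t ≡ 16 − 1725 = -1709 (mod 17).
    Reduce coefficients mod 17: 13·t ≡ 8 (mod 17).
    The inverse of 13 mod 17 is 4 (since 13·4 = 52 = 3·17 + 1), so t ≡ 4·8 = 32 ≡ 15 (mod 17).
    Then x = 1725 + 2223·15 = 35070, valid modulo lcm(2223, 17) = 37791: x ≡ 35070 (mod 37791).
Verify against each original: 35070 mod 19 = 15, 35070 mod 13 = 9, 35070 mod 9 = 6, 35070 mod 17 = 16.

x ≡ 35070 (mod 37791).


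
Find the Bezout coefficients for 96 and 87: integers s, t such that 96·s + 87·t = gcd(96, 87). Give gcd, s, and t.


Euclidean algorithm on (96, 87) — divide until remainder is 0:
  96 = 1 · 87 + 9
  87 = 9 · 9 + 6
  9 = 1 · 6 + 3
  6 = 2 · 3 + 0
gcd(96, 87) = 3.
Track Bezout coefficients alongside the remainders: start with r₀ = 96 = a·1 + b·0 (s = 1, t = 0) and r₁ = 87 = a·0 + b·1 (s = 0, t = 1); each new remainder r_{k+1} = r_{k-1} − q_k·r_k inherits s_{k+1} = s_{k-1} − q_k·s_k, t_{k+1} = t_{k-1} − q_k·t_k, so r_k = a·s_k + b·t_k at every step:
  q = 1: r = 9, s = 1 − 1·0 = 1, t = 0 − 1·1 = -1  (check: 96·1 + 87·(-1) = 9)
  q = 9: r = 6, s = 0 − 9·1 = -9, t = 1 − 9·(-1) = 10  (check: 96·(-9) + 87·10 = 6)
  q = 1: r = 3, s = 1 − 1·(-9) = 10, t = -1 − 1·10 = -11  (check: 96·10 + 87·(-11) = 3)
The row with r = 3 (the gcd) gives the Bezout coefficients s = 10, t = -11.
Result: 96 · (10) + 87 · (-11) = 3.

gcd(96, 87) = 3; s = 10, t = -11 (check: 96·10 + 87·(-11) = 3).


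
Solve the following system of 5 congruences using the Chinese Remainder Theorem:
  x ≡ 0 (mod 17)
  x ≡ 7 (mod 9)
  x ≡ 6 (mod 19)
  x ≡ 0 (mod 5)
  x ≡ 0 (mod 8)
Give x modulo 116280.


Product of moduli M = 17 · 9 · 19 · 5 · 8 = 116280.
Merge one congruence at a time:
  Start: x ≡ 0 (mod 17).
  Combine with x ≡ 7 (mod 9); new modulus lcm = 153.
    Write x = 0 + 17·t and substitute into x ≡ 7 (mod 9): 17·t ≡ 7 − 0 = 7 (mod 9).
    Reduce coefficients mod 9: 8·t ≡ 7 (mod 9).
    The inverse of 8 mod 9 is 8 (since 8·8 = 64 = 7·9 + 1), so t ≡ 8·7 = 56 ≡ 2 (mod 9).
    Then x = 0 + 17·2 = 34, valid modulo lcm(17, 9) = 153: x ≡ 34 (mod 153).
  Combine with x ≡ 6 (mod 19); new modulus lcm = 2907.
    Write x = 34 + 153·t and substitute into x ≡ 6 (mod 19): 153·t ≡ 6 − 34 = -28 (mod 19).
    Reduce coefficients mod 19: 1·t ≡ 10 (mod 19).
    So t ≡ 10 (mod 19).
    Then x = 34 + 153·10 = 1564, valid modulo lcm(153, 19) = 2907: x ≡ 1564 (mod 2907).
  Combine with x ≡ 0 (mod 5); new modulus lcm = 14535.
    Write x = 1564 + 2907·t and substitute into x ≡ 0 (mod 5): 2907·t ≡ 0 − 1564 = -1564 (mod 5).
    Reduce coefficients mod 5: 2·t ≡ 1 (mod 5).
    The inverse of 2 mod 5 is 3 (since 2·3 = 6 = 1·5 + 1), so t ≡ 3·1 = 3 ≡ 3 (mod 5).
    Then x = 1564 + 2907·3 = 10285, valid modulo lcm(2907, 5) = 14535: x ≡ 10285 (mod 14535).
  Combine with x ≡ 0 (mod 8); new modulus lcm = 116280.
    Write x = 10285 + 14535·t and substitute into x ≡ 0 (mod 8): 14535·t ≡ 0 − 10285 = -10285 (mod 8).
    Reduce coefficients mod 8: 7·t ≡ 3 (mod 8).
    The inverse of 7 mod 8 is 7 (since 7·7 = 49 = 6·8 + 1), so t ≡ 7·3 = 21 ≡ 5 (mod 8).
    Then x = 10285 + 14535·5 = 82960, valid modulo lcm(14535, 8) = 116280: x ≡ 82960 (mod 116280).
Verify against each original: 82960 mod 17 = 0, 82960 mod 9 = 7, 82960 mod 19 = 6, 82960 mod 5 = 0, 82960 mod 8 = 0.

x ≡ 82960 (mod 116280).


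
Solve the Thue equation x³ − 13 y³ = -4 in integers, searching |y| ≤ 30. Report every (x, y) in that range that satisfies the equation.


The equation is x³ - 13y³ = -4. For fixed y, x³ = 13·y³ − 4, so a solution requires the RHS to be a perfect cube.
Strategy: iterate y from -30 to 30, compute RHS = 13·y³ − 4, and check whether it is a (positive or negative) perfect cube.
Check small values of y:
  y = 0: RHS = -4 is not a perfect cube.
  y = 1: RHS = 9 is not a perfect cube.
  y = -1: RHS = -17 is not a perfect cube.
  y = 2: RHS = 100 is not a perfect cube.
  y = -2: RHS = -108 is not a perfect cube.
  y = 3: RHS = 347 is not a perfect cube.
  y = -3: RHS = -355 is not a perfect cube.
Continuing the search up to |y| = 30 finds no solutions either.
No (x, y) in the scanned range satisfies the equation.

No integer solutions with |y| ≤ 30.


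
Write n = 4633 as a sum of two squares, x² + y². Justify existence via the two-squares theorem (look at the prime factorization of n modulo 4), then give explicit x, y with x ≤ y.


Step 1: Factor n = 4633 = 41 · 113.
Step 2: Check the mod-4 condition on each prime factor: 41 ≡ 1 (mod 4), exponent 1; 113 ≡ 1 (mod 4), exponent 1.
All primes ≡ 3 (mod 4) appear to even exponent (or don't appear), so by the two-squares theorem n IS expressible as a sum of two squares.
Step 3: Build a representation. Here n = 41 · 113 is a product of primes ≡ 1 (mod 4). Each prime p ≡ 1 (mod 4) is itself a sum of two squares; find a² by testing p − a² for a perfect square:
  41: 41 − 1² = 40, 41 − 2² = 37, 41 − 3² = 32, 41 − 4² = 25 = 5² ⇒ 41 = 4² + 5².
  113: 113 − 1² = 112, 113 − 2² = 109, 113 − 3² = 104, 113 − 4² = 97, 113 − 5² = 88, 113 − 6² = 77, 113 − 7² = 64 = 8² ⇒ 113 = 7² + 8².
  Combine using the Brahmagupta–Fibonacci identity (a² + b²)(c² + d²) = (ac − bd)² + (ad + bc)² = (ac + bd)² + (ad − bc)²:
  41 · 113 = 4633: from (4² + 5²)(7² + 8²), take (4·7 − 5·8, 4·8 + 5·7) = (28 − 40, 32 + 35) = (-12, 67); dropping signs (only squares matter) gives (12, 67); check 12² + 67² = 144 + 4489 = 4633 ✓.
Step 4: Order so x ≤ y and verify: 12² + 67² = 144 + 4489 = 4633 = n. ✓

n = 4633 = 12² + 67² (one valid representation with x ≤ y).


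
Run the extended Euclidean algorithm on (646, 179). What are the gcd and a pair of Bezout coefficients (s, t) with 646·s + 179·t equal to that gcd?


Euclidean algorithm on (646, 179) — divide until remainder is 0:
  646 = 3 · 179 + 109
  179 = 1 · 109 + 70
  109 = 1 · 70 + 39
  70 = 1 · 39 + 31
  39 = 1 · 31 + 8
  31 = 3 · 8 + 7
  8 = 1 · 7 + 1
  7 = 7 · 1 + 0
gcd(646, 179) = 1.
Track Bezout coefficients alongside the remainders: start with r₀ = 646 = a·1 + b·0 (s = 1, t = 0) and r₁ = 179 = a·0 + b·1 (s = 0, t = 1); each new remainder r_{k+1} = r_{k-1} − q_k·r_k inherits s_{k+1} = s_{k-1} − q_k·s_k, t_{k+1} = t_{k-1} − q_k·t_k, so r_k = a·s_k + b·t_k at every step:
  q = 3: r = 109, s = 1 − 3·0 = 1, t = 0 − 3·1 = -3  (check: 646·1 + 179·(-3) = 109)
  q = 1: r = 70, s = 0 − 1·1 = -1, t = 1 − 1·(-3) = 4  (check: 646·(-1) + 179·4 = 70)
  q = 1: r = 39, s = 1 − 1·(-1) = 2, t = -3 − 1·4 = -7  (check: 646·2 + 179·(-7) = 39)
  q = 1: r = 31, s = -1 − 1·2 = -3, t = 4 − 1·(-7) = 11  (check: 646·(-3) + 179·11 = 31)
  q = 1: r = 8, s = 2 − 1·(-3) = 5, t = -7 − 1·11 = -18  (check: 646·5 + 179·(-18) = 8)
  q = 3: r = 7, s = -3 − 3·5 = -18, t = 11 − 3·(-18) = 65  (check: 646·(-18) + 179·65 = 7)
  q = 1: r = 1, s = 5 − 1·(-18) = 23, t = -18 − 1·65 = -83  (check: 646·23 + 179·(-83) = 1)
The row with r = 1 (the gcd) gives the Bezout coefficients s = 23, t = -83.
Result: 646 · (23) + 179 · (-83) = 1.

gcd(646, 179) = 1; s = 23, t = -83 (check: 646·23 + 179·(-83) = 1).


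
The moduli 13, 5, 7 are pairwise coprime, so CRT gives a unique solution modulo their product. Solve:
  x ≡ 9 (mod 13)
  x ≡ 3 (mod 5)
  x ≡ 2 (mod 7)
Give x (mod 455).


Moduli 13, 5, 7 are pairwise coprime; by CRT there is a unique solution modulo M = 13 · 5 · 7 = 455.
Solve pairwise, accumulating the modulus:
  Start with x ≡ 9 (mod 13).
  Combine with x ≡ 3 (mod 5): since gcd(13, 5) = 1, we get a unique residue mod 65.
    Write x = 9 + 13·t and substitute into x ≡ 3 (mod 5): 13·t ≡ 3 − 9 = -6 (mod 5).
    Reduce coefficients mod 5: 3·t ≡ 4 (mod 5).
    The inverse of 3 mod 5 is 2 (since 3·2 = 6 = 1·5 + 1), so t ≡ 2·4 = 8 ≡ 3 (mod 5).
    Then x = 9 + 13·3 = 48, valid modulo lcm(13, 5) = 65: x ≡ 48 (mod 65).
  Combine with x ≡ 2 (mod 7): since gcd(65, 7) = 1, we get a unique residue mod 455.
    Write x = 48 + 65·t and substitute into x ≡ 2 (mod 7): 65·t ≡ 2 − 48 = -46 (mod 7).
    Reduce coefficients mod 7: 2·t ≡ 3 (mod 7).
    The inverse of 2 mod 7 is 4 (since 2·4 = 8 = 1·7 + 1), so t ≡ 4·3 = 12 ≡ 5 (mod 7).
    Then x = 48 + 65·5 = 373, valid modulo lcm(65, 7) = 455: x ≡ 373 (mod 455).
Verify: 373 mod 13 = 9 ✓, 373 mod 5 = 3 ✓, 373 mod 7 = 2 ✓.

x ≡ 373 (mod 455).


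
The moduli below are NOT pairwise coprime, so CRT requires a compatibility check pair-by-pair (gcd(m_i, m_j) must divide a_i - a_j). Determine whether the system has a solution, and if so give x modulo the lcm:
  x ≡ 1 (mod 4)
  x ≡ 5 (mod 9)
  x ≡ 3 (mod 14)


Moduli 4, 9, 14 are not pairwise coprime, so CRT works modulo lcm(m_i) when all pairwise compatibility conditions hold.
Pairwise compatibility: gcd(m_i, m_j) must divide a_i - a_j for every pair.
Merge one congruence at a time:
  Start: x ≡ 1 (mod 4).
  Combine with x ≡ 5 (mod 9): gcd(4, 9) = 1; 5 - 1 = 4, which IS divisible by 1, so compatible.
    Write x = 1 + 4·t and substitute into x ≡ 5 (mod 9): 4·t ≡ 5 − 1 = 4 (mod 9).
    The inverse of 4 mod 9 is 7 (since 4·7 = 28 = 3·9 + 1), so t ≡ 7·4 = 28 ≡ 1 (mod 9).
    Then x = 1 + 4·1 = 5, valid modulo lcm(4, 9) = 36: x ≡ 5 (mod 36).
  Combine with x ≡ 3 (mod 14): gcd(36, 14) = 2; 3 - 5 = -2, which IS divisible by 2, so compatible.
    Write x = 5 + 36·t and substitute into x ≡ 3 (mod 14): 36·t ≡ 3 − 5 = -2 (mod 14).
    Divide the congruence (and modulus) by g = 2: 18·t ≡ -1 (mod 7).
    Reduce coefficients mod 7: 4·t ≡ 6 (mod 7).
    The inverse of 4 mod 7 is 2 (since 4·2 = 8 = 1·7 + 1), so t ≡ 2·6 = 12 ≡ 5 (mod 7).
    Then x = 5 + 36·5 = 185, valid modulo lcm(36, 14) = 252: x ≡ 185 (mod 252).
Verify: 185 mod 4 = 1, 185 mod 9 = 5, 185 mod 14 = 3.

x ≡ 185 (mod 252).


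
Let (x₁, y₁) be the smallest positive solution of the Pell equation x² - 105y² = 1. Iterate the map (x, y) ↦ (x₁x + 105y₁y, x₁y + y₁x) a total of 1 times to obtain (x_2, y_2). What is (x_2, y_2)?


Step 1: Find the fundamental solution (x₁, y₁) of x² - 105y² = 1.
  Expand √105 as a continued fraction. a₀ = ⌊√105⌋ = 10; iterate m_{k+1} = d_k·a_k − m_k, d_{k+1} = (105 − m_{k+1}²)/d_k, a_{k+1} = ⌊(a₀ + m_{k+1})/d_{k+1}⌋ (starting m₀ = 0, d₀ = 1), with convergents p_k = a_k·p_{k-1} + p_{k-2}, q_k = a_k·q_{k-1} + q_{k-2} (p₋₁ = 1, q₋₁ = 0):
  k = 0: a₀ = 10; p₀/q₀ = 10/1; p₀² − 105·q₀² = 100 − 105 = -5.
  k = 1: m = 10, d = 5, a = ⌊(10 + 10)/5⌋ = 4; p/q = (4·10 + 1)/(4·1 + 0) = 41/4; p² − 105·q² = 1681 − 1680 = 1.
  The first convergent with p² − 105·q² = 1 gives the fundamental solution (x₁, y₁) = (41, 4).
Step 2: Apply the recurrence (x_{n+1}, y_{n+1}) = (x₁x_n + 105y₁y_n, x₁y_n + y₁x_n) repeatedly.
  From (x_1, y_1) = (41, 4): x_2 = 41·41 + 105·4·4 = 3361; y_2 = 41·4 + 4·41 = 328.
Step 3: Verify x_2² - 105·y_2² = 11296321 - 11296320 = 1 (should be 1). ✓

(x_1, y_1) = (41, 4); (x_2, y_2) = (3361, 328).


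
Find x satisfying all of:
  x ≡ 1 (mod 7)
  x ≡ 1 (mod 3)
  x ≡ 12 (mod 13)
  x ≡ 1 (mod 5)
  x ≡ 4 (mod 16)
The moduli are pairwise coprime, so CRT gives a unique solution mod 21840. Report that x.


Product of moduli M = 7 · 3 · 13 · 5 · 16 = 21840.
Merge one congruence at a time:
  Start: x ≡ 1 (mod 7).
  Combine with x ≡ 1 (mod 3); new modulus lcm = 21.
    Write x = 1 + 7·t and substitute into x ≡ 1 (mod 3): 7·t ≡ 1 − 1 = 0 (mod 3).
    Reduce coefficients mod 3: 1·t ≡ 0 (mod 3).
    So t ≡ 0 (mod 3).
    Then x = 1 + 7·0 = 1, valid modulo lcm(7, 3) = 21: x ≡ 1 (mod 21).
  Combine with x ≡ 12 (mod 13); new modulus lcm = 273.
    Write x = 1 + 21·t and substitute into x ≡ 12 (mod 13): 21·t ≡ 12 − 1 = 11 (mod 13).
    Reduce coefficients mod 13: 8·t ≡ 11 (mod 13).
    The inverse of 8 mod 13 is 5 (since 8·5 = 40 = 3·13 + 1), so t ≡ 5·11 = 55 ≡ 3 (mod 13).
    Then x = 1 + 21·3 = 64, valid modulo lcm(21, 13) = 273: x ≡ 64 (mod 273).
  Combine with x ≡ 1 (mod 5); new modulus lcm = 1365.
    Write x = 64 + 273·t and substitute into x ≡ 1 (mod 5): 273·t ≡ 1 − 64 = -63 (mod 5).
    Reduce coefficients mod 5: 3·t ≡ 2 (mod 5).
    The inverse of 3 mod 5 is 2 (since 3·2 = 6 = 1·5 + 1), so t ≡ 2·2 = 4 ≡ 4 (mod 5).
    Then x = 64 + 273·4 = 1156, valid modulo lcm(273, 5) = 1365: x ≡ 1156 (mod 1365).
  Combine with x ≡ 4 (mod 16); new modulus lcm = 21840.
    Write x = 1156 + 1365·t and substitute into x ≡ 4 (mod 16): 1365·t ≡ 4 − 1156 = -1152 (mod 16).
    Reduce coefficients mod 16: 5·t ≡ 0 (mod 16).
    The inverse of 5 mod 16 is 13 (since 5·13 = 65 = 4·16 + 1), so t ≡ 13·0 = 0 ≡ 0 (mod 16).
    Then x = 1156 + 1365·0 = 1156, valid modulo lcm(1365, 16) = 21840: x ≡ 1156 (mod 21840).
Verify against each original: 1156 mod 7 = 1, 1156 mod 3 = 1, 1156 mod 13 = 12, 1156 mod 5 = 1, 1156 mod 16 = 4.

x ≡ 1156 (mod 21840).


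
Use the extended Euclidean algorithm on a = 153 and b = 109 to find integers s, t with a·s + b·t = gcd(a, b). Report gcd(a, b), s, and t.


Euclidean algorithm on (153, 109) — divide until remainder is 0:
  153 = 1 · 109 + 44
  109 = 2 · 44 + 21
  44 = 2 · 21 + 2
  21 = 10 · 2 + 1
  2 = 2 · 1 + 0
gcd(153, 109) = 1.
Track Bezout coefficients alongside the remainders: start with r₀ = 153 = a·1 + b·0 (s = 1, t = 0) and r₁ = 109 = a·0 + b·1 (s = 0, t = 1); each new remainder r_{k+1} = r_{k-1} − q_k·r_k inherits s_{k+1} = s_{k-1} − q_k·s_k, t_{k+1} = t_{k-1} − q_k·t_k, so r_k = a·s_k + b·t_k at every step:
  q = 1: r = 44, s = 1 − 1·0 = 1, t = 0 − 1·1 = -1  (check: 153·1 + 109·(-1) = 44)
  q = 2: r = 21, s = 0 − 2·1 = -2, t = 1 − 2·(-1) = 3  (check: 153·(-2) + 109·3 = 21)
  q = 2: r = 2, s = 1 − 2·(-2) = 5, t = -1 − 2·3 = -7  (check: 153·5 + 109·(-7) = 2)
  q = 10: r = 1, s = -2 − 10·5 = -52, t = 3 − 10·(-7) = 73  (check: 153·(-52) + 109·73 = 1)
The row with r = 1 (the gcd) gives the Bezout coefficients s = -52, t = 73.
Result: 153 · (-52) + 109 · (73) = 1.

gcd(153, 109) = 1; s = -52, t = 73 (check: 153·(-52) + 109·73 = 1).


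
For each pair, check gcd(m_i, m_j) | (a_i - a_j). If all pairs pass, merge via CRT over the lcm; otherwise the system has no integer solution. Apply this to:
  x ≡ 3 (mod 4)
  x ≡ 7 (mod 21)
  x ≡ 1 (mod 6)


Moduli 4, 21, 6 are not pairwise coprime, so CRT works modulo lcm(m_i) when all pairwise compatibility conditions hold.
Pairwise compatibility: gcd(m_i, m_j) must divide a_i - a_j for every pair.
Merge one congruence at a time:
  Start: x ≡ 3 (mod 4).
  Combine with x ≡ 7 (mod 21): gcd(4, 21) = 1; 7 - 3 = 4, which IS divisible by 1, so compatible.
    Write x = 3 + 4·t and substitute into x ≡ 7 (mod 21): 4·t ≡ 7 − 3 = 4 (mod 21).
    The inverse of 4 mod 21 is 16 (since 4·16 = 64 = 3·21 + 1), so t ≡ 16·4 = 64 ≡ 1 (mod 21).
    Then x = 3 + 4·1 = 7, valid modulo lcm(4, 21) = 84: x ≡ 7 (mod 84).
  Combine with x ≡ 1 (mod 6): gcd(84, 6) = 6; 1 - 7 = -6, which IS divisible by 6, so compatible.
    Write x = 7 + 84·t and substitute into x ≡ 1 (mod 6): 84·t ≡ 1 − 7 = -6 (mod 6).
    Divide the congruence (and modulus) by g = 6: 14·t ≡ -1 (mod 1).
    Modulo 1 every t works; take t = 0.
    Then x = 7 + 84·0 = 7, valid modulo lcm(84, 6) = 84: x ≡ 7 (mod 84).
Verify: 7 mod 4 = 3, 7 mod 21 = 7, 7 mod 6 = 1.

x ≡ 7 (mod 84).
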